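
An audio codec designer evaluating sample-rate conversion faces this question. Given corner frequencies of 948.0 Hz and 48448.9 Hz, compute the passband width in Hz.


Bandwidth is the difference of -3dB frequencies:
BW = f_high - f_low
   = 48448.9 - 948.0
   = 47500.9 Hz

47500.9 Hz


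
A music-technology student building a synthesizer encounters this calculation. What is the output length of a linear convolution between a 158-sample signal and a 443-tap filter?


Linear convolution output length:
L = N + M - 1
  = 158 + 443 - 1
  = 600 samples

600


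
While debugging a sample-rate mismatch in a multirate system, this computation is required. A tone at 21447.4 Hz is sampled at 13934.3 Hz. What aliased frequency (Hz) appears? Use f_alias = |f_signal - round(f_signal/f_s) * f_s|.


Compute the nearest integer multiple of fs to the signal:
n = round(21447.4 / 13934.3) = 2
f_alias = |21447.4 - 2 * 13934.3|
        = |21447.4 - 27868.6|
        = 6421.2 Hz

6421.2


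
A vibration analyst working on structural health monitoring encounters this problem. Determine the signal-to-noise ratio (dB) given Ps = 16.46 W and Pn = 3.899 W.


SNR in decibels:
SNR = 10 * log10(Ps / Pn)
    = 10 * log10(16.46 / 3.899)
    = 10 * log10(4.2216)
    = 10 * 0.6255
    = 6.25 dB

6.25 dB


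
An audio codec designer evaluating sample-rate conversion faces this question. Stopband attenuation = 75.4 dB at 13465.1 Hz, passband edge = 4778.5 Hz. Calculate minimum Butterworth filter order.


Butterworth filter order formula:
n = log10(10^(A/10) - 1) / (2 * log10(f_stop/f_pass))
10^(75.4/10) - 1 = 34673684.0453
f_stop/f_pass = 13465.1 / 4778.5 = 2.8179
n = 8.3793 -> ceil = 9

9


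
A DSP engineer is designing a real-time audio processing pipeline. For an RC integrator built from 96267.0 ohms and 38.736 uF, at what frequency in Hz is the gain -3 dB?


Cutoff frequency of a first-order RC filter:
fc = 1 / (2 * pi * R * C)
C = 38.736 uF = 3.8736e-05 F
fc = 1 / (2 * pi * 96267.0 * 3.8736e-05)
   = 1 / 23.429988661093
   = 0.04268 Hz

0.04268 Hz


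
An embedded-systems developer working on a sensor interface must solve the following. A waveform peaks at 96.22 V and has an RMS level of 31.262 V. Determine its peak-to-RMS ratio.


Crest factor is the ratio of peak to RMS:
CF = V_peak / V_rms
   = 96.22 / 31.262
   = 3.0779

3.0779


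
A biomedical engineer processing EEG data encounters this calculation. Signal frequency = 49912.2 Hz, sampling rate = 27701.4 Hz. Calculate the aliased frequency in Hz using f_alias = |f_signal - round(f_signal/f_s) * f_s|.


Compute the nearest integer multiple of fs to the signal:
n = round(49912.2 / 27701.4) = 2
f_alias = |49912.2 - 2 * 27701.4|
        = |49912.2 - 55402.8|
        = 5490.6 Hz

5490.6


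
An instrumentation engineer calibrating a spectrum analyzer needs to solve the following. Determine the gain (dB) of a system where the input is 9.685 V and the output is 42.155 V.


Voltage gain in dB:
G = 20 * log10(Vout / Vin)
  = 20 * log10(42.155 / 9.685)
  = 20 * log10(4.352607)
  = 20 * 0.638749
  = 12.77 dB

12.77 dB


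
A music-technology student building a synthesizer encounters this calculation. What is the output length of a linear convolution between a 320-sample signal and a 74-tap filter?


Linear convolution output length:
L = N + M - 1
  = 320 + 74 - 1
  = 393 samples

393


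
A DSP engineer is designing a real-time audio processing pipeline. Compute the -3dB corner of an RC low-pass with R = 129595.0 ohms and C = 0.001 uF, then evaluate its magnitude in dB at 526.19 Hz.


Step 1 — cutoff frequency:
fc = 1 / (2*pi*R*C)
C = 0.001 uF = 1e-09 F
fc = 1 / (2*pi*129595.0*1e-09)
   = 1228.095 Hz

Step 2 — magnitude at f = 526.19 Hz:
|H(f)| = 1 / sqrt(1 + (f/fc)^2)
f/fc = 526.19 / 1228.095 = 0.42846
|H| = 1 / sqrt(1 + 0.183578) = 0.9191821
|H|_dB = 20*log10(0.9191821) = -0.73 dB

fc = 1228.095 Hz; |H(526.19 Hz)| = -0.73 dB


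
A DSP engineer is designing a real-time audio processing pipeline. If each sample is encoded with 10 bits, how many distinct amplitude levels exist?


Number of quantization levels = 2^N
= 2^10
= 1024

1024


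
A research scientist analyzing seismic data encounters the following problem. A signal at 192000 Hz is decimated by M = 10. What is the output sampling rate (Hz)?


Decimation reduces the sample rate:
fs_out = fs_in / M
       = 192000 / 10
       = 19200.0 Hz

19200.0 Hz


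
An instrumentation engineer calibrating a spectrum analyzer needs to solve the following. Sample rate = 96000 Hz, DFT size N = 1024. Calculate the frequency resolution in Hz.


DFT frequency resolution:
df = fs / N
   = 96000 / 1024
   = 93.75 Hz

93.75 Hz


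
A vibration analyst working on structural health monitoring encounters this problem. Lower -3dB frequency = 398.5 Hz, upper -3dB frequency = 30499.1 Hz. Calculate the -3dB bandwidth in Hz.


Bandwidth is the difference of -3dB frequencies:
BW = f_high - f_low
   = 30499.1 - 398.5
   = 30100.6 Hz

30100.6 Hz


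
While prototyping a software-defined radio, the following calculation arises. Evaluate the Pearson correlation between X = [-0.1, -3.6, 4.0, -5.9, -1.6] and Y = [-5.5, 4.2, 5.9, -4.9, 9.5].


Pearson correlation coefficient (population):
r = cov(X,Y) / (std(X) * std(Y))
Mean X = -1.44, Mean Y = 1.84
Cov(X,Y) = 7.1976
Std(X) = 3.345803, Std(Y) = 6.000533
r = 0.3585

0.3585


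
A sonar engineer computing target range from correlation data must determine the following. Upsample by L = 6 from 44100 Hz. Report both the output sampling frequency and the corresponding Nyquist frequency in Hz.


Step 1 — output sample rate after interpolation by L:
fs_out = L * fs_in = 6 * 44100 = 264600 Hz

Step 2 — Nyquist frequency of the output stream:
f_Nyq = fs_out / 2 = 264600 / 2 = 132300.0 Hz

fs_out = 264600 Hz; f_Nyquist = 132300.0 Hz


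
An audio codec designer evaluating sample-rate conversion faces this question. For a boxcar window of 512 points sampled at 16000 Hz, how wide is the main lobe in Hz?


Main lobe width for a rectangular window:
Width = 2 * fs / N
      = 2 * 16000 / 512
      = 32000 / 512
      = 62.5 Hz

62.5 Hz


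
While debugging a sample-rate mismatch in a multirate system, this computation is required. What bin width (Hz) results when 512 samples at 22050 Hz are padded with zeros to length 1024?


Frequency resolution after zero-padding:
N_padded = 512 * 2 = 1024
df = fs / N_padded
   = 22050 / 1024
   = 21.5332 Hz

21.5332 Hz


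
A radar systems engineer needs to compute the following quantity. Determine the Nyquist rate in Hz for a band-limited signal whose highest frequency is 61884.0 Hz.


The Nyquist rate is twice the maximum frequency component.
fs_min = 2 * fmax
      = 2 * 61884.0
      = 123768.0 Hz

123768.0


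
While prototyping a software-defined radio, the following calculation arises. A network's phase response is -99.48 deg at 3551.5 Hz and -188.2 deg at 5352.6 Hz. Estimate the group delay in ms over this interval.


Group delay from phase difference:
tau = -d(phi)/d(omega)
d(phi) = -88.72 deg = -1.548456 rad
d(omega) = 2*pi*(5352.6 - 3551.5) = 11316.6451 rad/s
tau = -(-1.548456) / 11316.6451
    = 0.1368 ms

0.1368 ms


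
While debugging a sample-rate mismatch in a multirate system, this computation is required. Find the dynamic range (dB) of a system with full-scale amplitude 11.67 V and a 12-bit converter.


Dynamic range from full-scale to LSB:
V_min = V_max / 2^bits = 11.67 / 2^12
DR = 20 * log10(V_max / V_min)
   = 20 * log10(2^12)
   = 20 * 12 * log10(2)
   = 72.25 dB

72.25 dB


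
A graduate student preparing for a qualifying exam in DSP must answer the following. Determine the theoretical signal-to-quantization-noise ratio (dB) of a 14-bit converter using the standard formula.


Theoretical SNR for a full-scale sinusoid:
SNR = 6.02 * N + 1.76
    = 6.02 * 14 + 1.76
    = 84.28 + 1.76
    = 86.04 dB

86.04 dB


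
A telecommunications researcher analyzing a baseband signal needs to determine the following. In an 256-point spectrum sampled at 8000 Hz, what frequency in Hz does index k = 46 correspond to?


Frequency of DFT bin k:
f_k = k * fs / N
    = 46 * 8000 / 256
    = 368000 / 256
    = 1437.5 Hz

1437.5 Hz


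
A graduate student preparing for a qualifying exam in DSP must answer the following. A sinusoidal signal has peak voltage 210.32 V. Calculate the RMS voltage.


RMS voltage for a sinusoidal waveform:
V_rms = V_peak / sqrt(2)
      = 210.32 / 1.414214
      = 148.719 V

148.719 V


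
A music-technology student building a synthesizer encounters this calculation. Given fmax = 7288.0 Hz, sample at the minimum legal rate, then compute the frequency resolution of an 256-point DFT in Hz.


Step 1 — Nyquist sampling rate:
fs = 2 * fmax = 2 * 7288.0 = 14576.0 Hz

Step 2 — DFT bin spacing:
df = fs / N = 14576.0 / 256 = 56.9375 Hz

56.9375 Hz


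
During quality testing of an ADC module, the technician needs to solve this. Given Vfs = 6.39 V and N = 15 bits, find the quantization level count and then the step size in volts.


Step 1 — number of quantization levels:
L = 2^N = 2^15 = 32768

Step 2 — LSB step size:
delta = Vfs / L
      = 6.39 / 32768
      = 0.00019501 V

Levels = 32768; step size = 0.00019501 V


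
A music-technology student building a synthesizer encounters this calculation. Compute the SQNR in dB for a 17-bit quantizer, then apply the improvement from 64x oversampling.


Step 1 — baseline SQNR at Nyquist:
SQNR_base = 6.02*N + 1.76
          = 6.02*17 + 1.76
          = 104.1 dB

Step 2 — oversampling processing gain:
G = 10*log10(OSR) = 10*log10(64) = 18.06 dB

Step 3 — total:
SQNR_total = 104.1 + 18.06 = 122.16 dB

Base SQNR = 104.1 dB; oversampled SQNR = 122.16 dB


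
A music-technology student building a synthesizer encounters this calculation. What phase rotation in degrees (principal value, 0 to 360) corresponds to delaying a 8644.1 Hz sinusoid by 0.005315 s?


Phase shift from frequency and time delay:
phi = 360 * f * t_delay
    = 360 * 8644.1 * 0.005315
    = 16539.62 degrees
    mod 360 = 339.62 degrees

339.62 degrees


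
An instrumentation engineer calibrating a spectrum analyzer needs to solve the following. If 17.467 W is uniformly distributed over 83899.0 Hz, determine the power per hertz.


Power spectral density:
PSD = P / BW
    = 17.467 / 83899.0
    = 0.00020819 W/Hz

0.00020819 W/Hz


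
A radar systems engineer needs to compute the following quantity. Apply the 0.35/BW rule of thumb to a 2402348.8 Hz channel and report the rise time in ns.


Rise time from bandwidth relationship:
tr = 0.35 / BW
   = 0.35 / 2402348.8
   = 1.456907507e-07 s
   = 145.6908 ns

145.6908 ns


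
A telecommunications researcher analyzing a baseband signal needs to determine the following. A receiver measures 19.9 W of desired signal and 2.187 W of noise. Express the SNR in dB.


SNR in decibels:
SNR = 10 * log10(Ps / Pn)
    = 10 * log10(19.9 / 2.187)
    = 10 * log10(9.0992)
    = 10 * 0.959
    = 9.59 dB

9.59 dB


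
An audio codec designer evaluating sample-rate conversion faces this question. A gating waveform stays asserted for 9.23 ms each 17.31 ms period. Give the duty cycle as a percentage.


Duty cycle as a percentage:
DC = (t_on / T) * 100
   = (9.23 / 17.31) * 100
   = 0.533218 * 100
   = 53.32 %

53.32 %


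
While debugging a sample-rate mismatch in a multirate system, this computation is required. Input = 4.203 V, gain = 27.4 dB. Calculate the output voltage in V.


Output voltage from dB gain:
V_out = V_in * 10^(gain_dB / 20)
      = 4.203 * 10^(27.4 / 20)
      = 4.203 * 23.442288
      = 98.5279 V

98.5279 V


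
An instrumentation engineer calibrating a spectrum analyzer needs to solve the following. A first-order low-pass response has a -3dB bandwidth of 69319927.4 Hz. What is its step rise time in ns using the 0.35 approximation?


Rise time from bandwidth relationship:
tr = 0.35 / BW
   = 0.35 / 69319927.4
   = 5.049053182e-09 s
   = 5.0491 ns

5.0491 ns


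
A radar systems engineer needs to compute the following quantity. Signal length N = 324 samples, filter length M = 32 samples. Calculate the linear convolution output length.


Linear convolution output length:
L = N + M - 1
  = 324 + 32 - 1
  = 355 samples

355


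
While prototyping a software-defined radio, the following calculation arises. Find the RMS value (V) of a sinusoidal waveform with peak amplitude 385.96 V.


RMS voltage for a sinusoidal waveform:
V_rms = V_peak / sqrt(2)
      = 385.96 / 1.414214
      = 272.915 V

272.915 V


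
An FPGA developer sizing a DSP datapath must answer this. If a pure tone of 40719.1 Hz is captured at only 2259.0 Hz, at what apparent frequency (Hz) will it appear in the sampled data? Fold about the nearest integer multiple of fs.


Compute the nearest integer multiple of fs to the signal:
n = round(40719.1 / 2259.0) = 18
f_alias = |40719.1 - 18 * 2259.0|
        = |40719.1 - 40662.0|
        = 57.1 Hz

57.1


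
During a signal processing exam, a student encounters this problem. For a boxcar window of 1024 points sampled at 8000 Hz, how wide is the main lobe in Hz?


Main lobe width for a rectangular window:
Width = 2 * fs / N
      = 2 * 8000 / 1024
      = 16000 / 1024
      = 15.625 Hz

15.625 Hz


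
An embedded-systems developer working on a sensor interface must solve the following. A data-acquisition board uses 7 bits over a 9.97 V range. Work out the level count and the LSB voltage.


Step 1 — number of quantization levels:
L = 2^N = 2^7 = 128

Step 2 — LSB step size:
delta = Vfs / L
      = 9.97 / 128
      = 0.07789063 V

Levels = 128; step size = 0.07789063 V


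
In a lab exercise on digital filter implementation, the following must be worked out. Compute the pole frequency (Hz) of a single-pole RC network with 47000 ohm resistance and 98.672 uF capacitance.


Cutoff frequency of a first-order RC filter:
fc = 1 / (2 * pi * R * C)
C = 98.672 uF = 9.8672e-05 F
fc = 1 / (2 * pi * 47000 * 9.8672e-05)
   = 1 / 29.138799649611
   = 0.034319 Hz

0.034319 Hz


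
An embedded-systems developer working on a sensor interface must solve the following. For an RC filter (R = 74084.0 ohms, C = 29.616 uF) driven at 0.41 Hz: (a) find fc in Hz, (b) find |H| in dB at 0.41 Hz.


Step 1 — cutoff frequency:
fc = 1 / (2*pi*R*C)
C = 29.616 uF = 2.9616e-05 F
fc = 1 / (2*pi*74084.0*2.9616e-05)
   = 0.0725386 Hz

Step 2 — magnitude at f = 0.41 Hz:
|H(f)| = 1 / sqrt(1 + (f/fc)^2)
f/fc = 0.41 / 0.0725386 = 5.652163
|H| = 1 / sqrt(1 + 31.946947) = 0.1742178
|H|_dB = 20*log10(0.1742178) = -15.18 dB

fc = 0.0725386 Hz; |H(0.41 Hz)| = -15.18 dB


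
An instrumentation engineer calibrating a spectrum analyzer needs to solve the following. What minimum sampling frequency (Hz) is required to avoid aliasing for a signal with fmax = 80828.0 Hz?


The Nyquist rate is twice the maximum frequency component.
fs_min = 2 * fmax
      = 2 * 80828.0
      = 161656.0 Hz

161656.0


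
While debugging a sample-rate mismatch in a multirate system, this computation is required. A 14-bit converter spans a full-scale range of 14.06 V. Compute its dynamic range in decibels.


Dynamic range from full-scale to LSB:
V_min = V_max / 2^bits = 14.06 / 2^14
DR = 20 * log10(V_max / V_min)
   = 20 * log10(2^14)
   = 20 * 14 * log10(2)
   = 84.29 dB

84.29 dB


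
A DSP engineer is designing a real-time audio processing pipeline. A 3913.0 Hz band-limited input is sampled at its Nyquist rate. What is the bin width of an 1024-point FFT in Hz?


Step 1 — Nyquist sampling rate:
fs = 2 * fmax = 2 * 3913.0 = 7826.0 Hz

Step 2 — DFT bin spacing:
df = fs / N = 7826.0 / 1024 = 7.6426 Hz

7.6426 Hz


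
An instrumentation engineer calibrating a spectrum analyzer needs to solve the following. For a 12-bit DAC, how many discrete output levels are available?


Number of quantization levels = 2^N
= 2^12
= 4096

4096


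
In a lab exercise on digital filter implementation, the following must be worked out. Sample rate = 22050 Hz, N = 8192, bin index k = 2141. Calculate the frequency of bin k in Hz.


Frequency of DFT bin k:
f_k = k * fs / N
    = 2141 * 22050 / 8192
    = 47209050 / 8192
    = 5762.823 Hz

5762.823 Hz


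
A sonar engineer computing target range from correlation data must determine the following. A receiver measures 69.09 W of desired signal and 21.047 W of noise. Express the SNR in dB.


SNR in decibels:
SNR = 10 * log10(Ps / Pn)
    = 10 * log10(69.09 / 21.047)
    = 10 * log10(3.2827)
    = 10 * 0.5162
    = 5.16 dB

5.16 dB


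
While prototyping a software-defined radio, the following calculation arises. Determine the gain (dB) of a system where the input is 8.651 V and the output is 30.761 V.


Voltage gain in dB:
G = 20 * log10(Vout / Vin)
  = 20 * log10(30.761 / 8.651)
  = 20 * log10(3.555774)
  = 20 * 0.550934
  = 11.02 dB

11.02 dB


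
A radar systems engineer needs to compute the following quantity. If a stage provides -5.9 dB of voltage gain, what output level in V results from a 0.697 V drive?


Output voltage from dB gain:
V_out = V_in * 10^(gain_dB / 20)
      = 0.697 * 10^(-5.9 / 20)
      = 0.697 * 0.506991
      = 0.3534 V

0.3534 V


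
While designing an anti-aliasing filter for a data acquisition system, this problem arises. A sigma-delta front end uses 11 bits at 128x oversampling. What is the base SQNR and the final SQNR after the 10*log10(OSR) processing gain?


Step 1 — baseline SQNR at Nyquist:
SQNR_base = 6.02*N + 1.76
          = 6.02*11 + 1.76
          = 67.98 dB

Step 2 — oversampling processing gain:
G = 10*log10(OSR) = 10*log10(128) = 21.07 dB

Step 3 — total:
SQNR_total = 67.98 + 21.07 = 89.05 dB

Base SQNR = 67.98 dB; oversampled SQNR = 89.05 dB


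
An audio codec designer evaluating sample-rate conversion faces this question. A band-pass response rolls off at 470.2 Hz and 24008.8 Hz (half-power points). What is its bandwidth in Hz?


Bandwidth is the difference of -3dB frequencies:
BW = f_high - f_low
   = 24008.8 - 470.2
   = 23538.6 Hz

23538.6 Hz


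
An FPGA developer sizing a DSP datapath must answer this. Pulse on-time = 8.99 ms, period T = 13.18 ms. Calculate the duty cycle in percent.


Duty cycle as a percentage:
DC = (t_on / T) * 100
   = (8.99 / 13.18) * 100
   = 0.682094 * 100
   = 68.21 %

68.21 %


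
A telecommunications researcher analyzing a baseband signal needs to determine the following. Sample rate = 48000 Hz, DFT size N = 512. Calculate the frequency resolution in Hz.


DFT frequency resolution:
df = fs / N
   = 48000 / 512
   = 93.75 Hz

93.75 Hz


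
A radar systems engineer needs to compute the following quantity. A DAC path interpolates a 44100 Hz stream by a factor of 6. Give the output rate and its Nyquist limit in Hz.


Step 1 — output sample rate after interpolation by L:
fs_out = L * fs_in = 6 * 44100 = 264600 Hz

Step 2 — Nyquist frequency of the output stream:
f_Nyq = fs_out / 2 = 264600 / 2 = 132300.0 Hz

fs_out = 264600 Hz; f_Nyquist = 132300.0 Hz


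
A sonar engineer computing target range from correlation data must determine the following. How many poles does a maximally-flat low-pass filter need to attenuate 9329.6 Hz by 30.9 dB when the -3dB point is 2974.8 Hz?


Butterworth filter order formula:
n = log10(10^(A/10) - 1) / (2 * log10(f_stop/f_pass))
10^(30.9/10) - 1 = 1229.2688
f_stop/f_pass = 9329.6 / 2974.8 = 3.1362
n = 3.112 -> ceil = 4

4


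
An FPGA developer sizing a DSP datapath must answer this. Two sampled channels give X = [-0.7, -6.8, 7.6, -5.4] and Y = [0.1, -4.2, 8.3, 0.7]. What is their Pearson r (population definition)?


Pearson correlation coefficient (population):
r = cov(X,Y) / (std(X) * std(Y))
Mean X = -1.325, Mean Y = 1.225
Cov(X,Y) = 23.570625
Std(X) = 5.626444, Std(Y) = 4.500764
r = 0.9308

0.9308


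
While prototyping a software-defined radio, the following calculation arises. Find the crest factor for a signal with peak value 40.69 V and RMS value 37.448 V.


Crest factor is the ratio of peak to RMS:
CF = V_peak / V_rms
   = 40.69 / 37.448
   = 1.0866

1.0866


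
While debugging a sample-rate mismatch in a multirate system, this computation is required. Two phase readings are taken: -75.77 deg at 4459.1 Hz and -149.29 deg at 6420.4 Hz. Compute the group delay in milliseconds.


Group delay from phase difference:
tau = -d(phi)/d(omega)
d(phi) = -73.52 deg = -1.283166 rad
d(omega) = 2*pi*(6420.4 - 4459.1) = 12323.2113 rad/s
tau = -(-1.283166) / 12323.2113
    = 0.1041 ms

0.1041 ms


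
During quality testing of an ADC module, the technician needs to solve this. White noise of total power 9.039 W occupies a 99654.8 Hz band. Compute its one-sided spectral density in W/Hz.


Power spectral density:
PSD = P / BW
    = 9.039 / 99654.8
    = 9.07e-05 W/Hz

9.07e-05 W/Hz


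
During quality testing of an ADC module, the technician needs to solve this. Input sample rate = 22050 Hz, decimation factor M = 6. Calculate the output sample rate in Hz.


Decimation reduces the sample rate:
fs_out = fs_in / M
       = 22050 / 6
       = 3675.0 Hz

3675.0 Hz


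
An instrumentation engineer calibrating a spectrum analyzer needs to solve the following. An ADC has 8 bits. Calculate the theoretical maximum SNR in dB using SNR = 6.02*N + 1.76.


Theoretical SNR for a full-scale sinusoid:
SNR = 6.02 * N + 1.76
    = 6.02 * 8 + 1.76
    = 48.16 + 1.76
    = 49.92 dB

49.92 dB


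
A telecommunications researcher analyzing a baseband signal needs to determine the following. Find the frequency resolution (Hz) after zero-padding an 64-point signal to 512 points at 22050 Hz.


Frequency resolution after zero-padding:
N_padded = 64 * 8 = 512
df = fs / N_padded
   = 22050 / 512
   = 43.0664 Hz

43.0664 Hz


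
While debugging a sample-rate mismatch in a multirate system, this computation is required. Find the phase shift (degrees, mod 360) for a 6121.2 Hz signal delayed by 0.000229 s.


Phase shift from frequency and time delay:
phi = 360 * f * t_delay
    = 360 * 6121.2 * 0.000229
    = 504.63 degrees
    mod 360 = 144.63 degrees

144.63 degrees


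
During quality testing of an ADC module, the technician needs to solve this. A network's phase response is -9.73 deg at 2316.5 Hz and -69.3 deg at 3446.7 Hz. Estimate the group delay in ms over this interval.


Group delay from phase difference:
tau = -d(phi)/d(omega)
d(phi) = -59.57 deg = -1.039693 rad
d(omega) = 2*pi*(3446.7 - 2316.5) = 7101.256 rad/s
tau = -(-1.039693) / 7101.256
    = 0.1464 ms

0.1464 ms


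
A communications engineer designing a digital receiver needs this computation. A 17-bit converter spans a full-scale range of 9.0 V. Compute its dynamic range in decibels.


Dynamic range from full-scale to LSB:
V_min = V_max / 2^bits = 9.0 / 2^17
DR = 20 * log10(V_max / V_min)
   = 20 * log10(2^17)
   = 20 * 17 * log10(2)
   = 102.35 dB

102.35 dB


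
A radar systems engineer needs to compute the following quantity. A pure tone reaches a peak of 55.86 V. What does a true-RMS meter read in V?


RMS voltage for a sinusoidal waveform:
V_rms = V_peak / sqrt(2)
      = 55.86 / 1.414214
      = 39.499 V

39.499 V


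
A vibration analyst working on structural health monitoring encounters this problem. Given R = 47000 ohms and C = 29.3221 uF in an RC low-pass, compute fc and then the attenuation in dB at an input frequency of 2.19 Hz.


Step 1 — cutoff frequency:
fc = 1 / (2*pi*R*C)
C = 29.3221 uF = 2.93221e-05 F
fc = 1 / (2*pi*47000*2.93221e-05)
   = 0.115485 Hz

Step 2 — magnitude at f = 2.19 Hz:
|H(f)| = 1 / sqrt(1 + (f/fc)^2)
f/fc = 2.19 / 0.115485 = 18.963502
|H| = 1 / sqrt(1 + 359.614408) = 0.0526597
|H|_dB = 20*log10(0.0526597) = -25.57 dB

fc = 0.115485 Hz; |H(2.19 Hz)| = -25.57 dB


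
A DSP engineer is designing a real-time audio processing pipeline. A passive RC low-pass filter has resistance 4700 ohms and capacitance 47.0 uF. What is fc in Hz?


Cutoff frequency of a first-order RC filter:
fc = 1 / (2 * pi * R * C)
C = 47.0 uF = 4.7e-05 F
fc = 1 / (2 * pi * 4700 * 4.7e-05)
   = 1 / 1.387955634356
   = 0.720484 Hz

0.720484 Hz


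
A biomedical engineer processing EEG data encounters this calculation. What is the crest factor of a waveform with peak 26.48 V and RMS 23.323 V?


Crest factor is the ratio of peak to RMS:
CF = V_peak / V_rms
   = 26.48 / 23.323
   = 1.1354

1.1354


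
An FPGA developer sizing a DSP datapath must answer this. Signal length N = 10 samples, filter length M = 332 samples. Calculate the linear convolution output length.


Linear convolution output length:
L = N + M - 1
  = 10 + 332 - 1
  = 341 samples

341


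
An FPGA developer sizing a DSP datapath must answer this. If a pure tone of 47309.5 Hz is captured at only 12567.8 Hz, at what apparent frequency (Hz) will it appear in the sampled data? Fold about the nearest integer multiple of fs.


Compute the nearest integer multiple of fs to the signal:
n = round(47309.5 / 12567.8) = 4
f_alias = |47309.5 - 4 * 12567.8|
        = |47309.5 - 50271.2|
        = 2961.7 Hz

2961.7


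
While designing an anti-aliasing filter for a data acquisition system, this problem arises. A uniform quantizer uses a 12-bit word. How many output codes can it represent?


Number of quantization levels = 2^N
= 2^12
= 4096

4096


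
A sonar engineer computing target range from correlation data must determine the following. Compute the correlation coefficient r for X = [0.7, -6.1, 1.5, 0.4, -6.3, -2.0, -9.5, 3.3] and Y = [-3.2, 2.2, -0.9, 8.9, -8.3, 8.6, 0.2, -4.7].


Pearson correlation coefficient (population):
r = cov(X,Y) / (std(X) * std(Y))
Mean X = -2.25, Mean Y = 0.35
Cov(X,Y) = 1.31625
Std(X) = 4.249118, Std(Y) = 5.691002
r = 0.0544

0.0544


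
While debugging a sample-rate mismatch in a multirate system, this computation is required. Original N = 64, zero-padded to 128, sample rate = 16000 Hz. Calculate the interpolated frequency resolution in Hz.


Frequency resolution after zero-padding:
N_padded = 64 * 2 = 128
df = fs / N_padded
   = 16000 / 128
   = 125.0 Hz

125.0 Hz


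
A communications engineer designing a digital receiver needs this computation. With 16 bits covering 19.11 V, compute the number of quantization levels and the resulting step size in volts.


Step 1 — number of quantization levels:
L = 2^N = 2^16 = 65536

Step 2 — LSB step size:
delta = Vfs / L
      = 19.11 / 65536
      = 0.0002916 V

Levels = 65536; step size = 0.0002916 V


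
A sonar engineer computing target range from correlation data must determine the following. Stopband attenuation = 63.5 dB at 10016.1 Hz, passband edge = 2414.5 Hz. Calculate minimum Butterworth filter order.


Butterworth filter order formula:
n = log10(10^(A/10) - 1) / (2 * log10(f_stop/f_pass))
10^(63.5/10) - 1 = 2238720.1386
f_stop/f_pass = 10016.1 / 2414.5 = 4.1483
n = 5.1386 -> ceil = 6

6


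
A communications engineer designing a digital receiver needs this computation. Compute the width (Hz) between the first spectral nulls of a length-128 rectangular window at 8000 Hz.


Main lobe width for a rectangular window:
Width = 2 * fs / N
      = 2 * 8000 / 128
      = 16000 / 128
      = 125.0 Hz

125.0 Hz


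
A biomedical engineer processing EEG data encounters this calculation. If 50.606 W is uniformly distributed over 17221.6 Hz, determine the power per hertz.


Power spectral density:
PSD = P / BW
    = 50.606 / 17221.6
    = 0.00293852 W/Hz

0.00293852 W/Hz


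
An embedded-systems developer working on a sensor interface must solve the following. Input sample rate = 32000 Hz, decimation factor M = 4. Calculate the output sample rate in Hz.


Decimation reduces the sample rate:
fs_out = fs_in / M
       = 32000 / 4
       = 8000.0 Hz

8000.0 Hz


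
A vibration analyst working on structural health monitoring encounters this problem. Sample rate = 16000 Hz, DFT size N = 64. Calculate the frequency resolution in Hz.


DFT frequency resolution:
df = fs / N
   = 16000 / 64
   = 250.0 Hz

250.0 Hz


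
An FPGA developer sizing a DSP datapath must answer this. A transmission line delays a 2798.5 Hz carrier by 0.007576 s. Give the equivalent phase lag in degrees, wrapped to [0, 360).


Phase shift from frequency and time delay:
phi = 360 * f * t_delay
    = 360 * 2798.5 * 0.007576
    = 7632.52 degrees
    mod 360 = 72.52 degrees

72.52 degrees


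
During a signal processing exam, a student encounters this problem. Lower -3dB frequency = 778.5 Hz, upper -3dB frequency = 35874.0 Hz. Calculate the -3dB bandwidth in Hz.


Bandwidth is the difference of -3dB frequencies:
BW = f_high - f_low
   = 35874.0 - 778.5
   = 35095.5 Hz

35095.5 Hz


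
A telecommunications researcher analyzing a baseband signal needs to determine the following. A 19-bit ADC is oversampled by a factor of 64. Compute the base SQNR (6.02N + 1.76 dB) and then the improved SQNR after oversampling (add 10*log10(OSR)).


Step 1 — baseline SQNR at Nyquist:
SQNR_base = 6.02*N + 1.76
          = 6.02*19 + 1.76
          = 116.14 dB

Step 2 — oversampling processing gain:
G = 10*log10(OSR) = 10*log10(64) = 18.06 dB

Step 3 — total:
SQNR_total = 116.14 + 18.06 = 134.2 dB

Base SQNR = 116.14 dB; oversampled SQNR = 134.2 dB


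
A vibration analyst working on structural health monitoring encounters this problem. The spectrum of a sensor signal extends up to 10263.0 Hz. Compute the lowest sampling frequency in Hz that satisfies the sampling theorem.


The Nyquist rate is twice the maximum frequency component.
fs_min = 2 * fmax
      = 2 * 10263.0
      = 20526.0 Hz

20526.0


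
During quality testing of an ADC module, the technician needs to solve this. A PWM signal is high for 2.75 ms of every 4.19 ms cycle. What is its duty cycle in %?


Duty cycle as a percentage:
DC = (t_on / T) * 100
   = (2.75 / 4.19) * 100
   = 0.656325 * 100
   = 65.63 %

65.63 %


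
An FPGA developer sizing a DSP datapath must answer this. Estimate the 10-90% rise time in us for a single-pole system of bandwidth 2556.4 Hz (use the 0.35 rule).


Rise time from bandwidth relationship:
tr = 0.35 / BW
   = 0.35 / 2556.4
   = 0.0001369112815 s
   = 136.9113 us

136.9113 us


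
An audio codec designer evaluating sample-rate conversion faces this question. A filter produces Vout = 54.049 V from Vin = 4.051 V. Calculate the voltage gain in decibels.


Voltage gain in dB:
G = 20 * log10(Vout / Vin)
  = 20 * log10(54.049 / 4.051)
  = 20 * log10(13.342138)
  = 20 * 1.125225
  = 22.5 dB

22.5 dB


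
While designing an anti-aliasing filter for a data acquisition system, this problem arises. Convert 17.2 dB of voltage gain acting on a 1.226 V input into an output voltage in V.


Output voltage from dB gain:
V_out = V_in * 10^(gain_dB / 20)
      = 1.226 * 10^(17.2 / 20)
      = 1.226 * 7.24436
      = 8.8816 V

8.8816 V


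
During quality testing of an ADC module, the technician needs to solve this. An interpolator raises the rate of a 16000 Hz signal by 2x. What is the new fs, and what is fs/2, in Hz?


Step 1 — output sample rate after interpolation by L:
fs_out = L * fs_in = 2 * 16000 = 32000 Hz

Step 2 — Nyquist frequency of the output stream:
f_Nyq = fs_out / 2 = 32000 / 2 = 16000.0 Hz

fs_out = 32000 Hz; f_Nyquist = 16000.0 Hz


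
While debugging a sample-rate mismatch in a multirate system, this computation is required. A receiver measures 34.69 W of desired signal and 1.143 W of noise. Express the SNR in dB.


SNR in decibels:
SNR = 10 * log10(Ps / Pn)
    = 10 * log10(34.69 / 1.143)
    = 10 * log10(30.35)
    = 10 * 1.4822
    = 14.82 dB

14.82 dB


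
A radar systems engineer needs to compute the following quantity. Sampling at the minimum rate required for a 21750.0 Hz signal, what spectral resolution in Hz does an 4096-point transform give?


Step 1 — Nyquist sampling rate:
fs = 2 * fmax = 2 * 21750.0 = 43500.0 Hz

Step 2 — DFT bin spacing:
df = fs / N = 43500.0 / 4096 = 10.6201 Hz

10.6201 Hz


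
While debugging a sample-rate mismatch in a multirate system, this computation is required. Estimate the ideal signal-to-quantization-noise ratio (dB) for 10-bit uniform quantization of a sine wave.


Theoretical SNR for a full-scale sinusoid:
SNR = 6.02 * N + 1.76
    = 6.02 * 10 + 1.76
    = 60.2 + 1.76
    = 61.96 dB

61.96 dB


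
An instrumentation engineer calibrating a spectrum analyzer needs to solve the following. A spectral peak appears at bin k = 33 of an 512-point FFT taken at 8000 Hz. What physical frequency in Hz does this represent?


Frequency of DFT bin k:
f_k = k * fs / N
    = 33 * 8000 / 512
    = 264000 / 512
    = 515.625 Hz

515.625 Hz


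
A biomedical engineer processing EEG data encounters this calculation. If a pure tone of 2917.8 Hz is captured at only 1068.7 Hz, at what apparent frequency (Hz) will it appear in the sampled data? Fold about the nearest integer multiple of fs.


Compute the nearest integer multiple of fs to the signal:
n = round(2917.8 / 1068.7) = 3
f_alias = |2917.8 - 3 * 1068.7|
        = |2917.8 - 3206.1|
        = 288.3 Hz

288.3


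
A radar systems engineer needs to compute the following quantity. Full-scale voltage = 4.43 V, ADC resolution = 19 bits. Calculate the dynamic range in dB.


Dynamic range from full-scale to LSB:
V_min = V_max / 2^bits = 4.43 / 2^19
DR = 20 * log10(V_max / V_min)
   = 20 * log10(2^19)
   = 20 * 19 * log10(2)
   = 114.39 dB

114.39 dB


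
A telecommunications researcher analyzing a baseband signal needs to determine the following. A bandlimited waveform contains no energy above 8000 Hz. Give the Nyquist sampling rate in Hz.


The Nyquist rate is twice the maximum frequency component.
fs_min = 2 * fmax
      = 2 * 8000
      = 16000 Hz

16000


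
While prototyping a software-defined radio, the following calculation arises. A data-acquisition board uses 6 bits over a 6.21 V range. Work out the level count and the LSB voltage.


Step 1 — number of quantization levels:
L = 2^N = 2^6 = 64

Step 2 — LSB step size:
delta = Vfs / L
      = 6.21 / 64
      = 0.09703125 V

Levels = 64; step size = 0.09703125 V


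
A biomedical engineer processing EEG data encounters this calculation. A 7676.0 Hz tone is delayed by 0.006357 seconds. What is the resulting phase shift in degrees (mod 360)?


Phase shift from frequency and time delay:
phi = 360 * f * t_delay
    = 360 * 7676.0 * 0.006357
    = 17566.68 degrees
    mod 360 = 286.68 degrees

286.68 degrees


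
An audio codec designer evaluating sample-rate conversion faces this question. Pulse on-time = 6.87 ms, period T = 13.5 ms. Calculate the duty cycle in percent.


Duty cycle as a percentage:
DC = (t_on / T) * 100
   = (6.87 / 13.5) * 100
   = 0.508889 * 100
   = 50.89 %

50.89 %


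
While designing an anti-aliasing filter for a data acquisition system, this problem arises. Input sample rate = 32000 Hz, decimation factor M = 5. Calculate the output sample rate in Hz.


Decimation reduces the sample rate:
fs_out = fs_in / M
       = 32000 / 5
       = 6400.0 Hz

6400.0 Hz


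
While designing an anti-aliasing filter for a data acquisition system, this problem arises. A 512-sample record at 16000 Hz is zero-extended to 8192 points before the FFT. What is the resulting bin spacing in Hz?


Frequency resolution after zero-padding:
N_padded = 512 * 16 = 8192
df = fs / N_padded
   = 16000 / 8192
   = 1.9531 Hz

1.9531 Hz


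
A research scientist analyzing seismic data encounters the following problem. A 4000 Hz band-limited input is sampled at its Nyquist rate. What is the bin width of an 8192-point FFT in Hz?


Step 1 — Nyquist sampling rate:
fs = 2 * fmax = 2 * 4000 = 8000 Hz

Step 2 — DFT bin spacing:
df = fs / N = 8000 / 8192 = 0.9766 Hz

0.9766 Hz


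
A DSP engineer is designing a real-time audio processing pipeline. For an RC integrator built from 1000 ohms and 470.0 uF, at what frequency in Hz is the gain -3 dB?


Cutoff frequency of a first-order RC filter:
fc = 1 / (2 * pi * R * C)
C = 470.0 uF = 0.00047 F
fc = 1 / (2 * pi * 1000 * 0.00047)
   = 1 / 2.9530970943744
   = 0.338628 Hz

0.338628 Hz


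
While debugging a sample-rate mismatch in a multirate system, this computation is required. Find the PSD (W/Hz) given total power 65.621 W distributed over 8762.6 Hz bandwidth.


Power spectral density:
PSD = P / BW
    = 65.621 / 8762.6
    = 0.00748876 W/Hz

0.00748876 W/Hz


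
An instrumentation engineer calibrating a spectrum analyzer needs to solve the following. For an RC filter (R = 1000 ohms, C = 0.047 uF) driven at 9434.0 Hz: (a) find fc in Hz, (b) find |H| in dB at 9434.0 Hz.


Step 1 — cutoff frequency:
fc = 1 / (2*pi*R*C)
C = 0.047 uF = 4.7e-08 F
fc = 1 / (2*pi*1000*4.7e-08)
   = 3386.275 Hz

Step 2 — magnitude at f = 9434.0 Hz:
|H(f)| = 1 / sqrt(1 + (f/fc)^2)
f/fc = 9434.0 / 3386.275 = 2.785952
|H| = 1 / sqrt(1 + 7.761529) = 0.3378392
|H|_dB = 20*log10(0.3378392) = -9.43 dB

fc = 3386.275 Hz; |H(9434.0 Hz)| = -9.43 dB


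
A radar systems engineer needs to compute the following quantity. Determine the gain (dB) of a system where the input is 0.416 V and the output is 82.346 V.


Voltage gain in dB:
G = 20 * log10(Vout / Vin)
  = 20 * log10(82.346 / 0.416)
  = 20 * log10(197.947115)
  = 20 * 2.296549
  = 45.93 dB

45.93 dB


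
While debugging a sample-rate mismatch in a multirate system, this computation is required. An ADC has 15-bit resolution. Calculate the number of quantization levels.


Number of quantization levels = 2^N
= 2^15
= 32768

32768


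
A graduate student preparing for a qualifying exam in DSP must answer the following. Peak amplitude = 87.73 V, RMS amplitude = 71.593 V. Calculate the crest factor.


Crest factor is the ratio of peak to RMS:
CF = V_peak / V_rms
   = 87.73 / 71.593
   = 1.2254

1.2254


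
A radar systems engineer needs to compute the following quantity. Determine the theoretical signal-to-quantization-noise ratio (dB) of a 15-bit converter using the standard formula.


Theoretical SNR for a full-scale sinusoid:
SNR = 6.02 * N + 1.76
    = 6.02 * 15 + 1.76
    = 90.3 + 1.76
    = 92.06 dB

92.06 dB


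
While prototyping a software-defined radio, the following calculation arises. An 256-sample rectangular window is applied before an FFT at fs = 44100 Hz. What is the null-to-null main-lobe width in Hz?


Main lobe width for a rectangular window:
Width = 2 * fs / N
      = 2 * 44100 / 256
      = 88200 / 256
      = 344.531 Hz

344.531 Hz


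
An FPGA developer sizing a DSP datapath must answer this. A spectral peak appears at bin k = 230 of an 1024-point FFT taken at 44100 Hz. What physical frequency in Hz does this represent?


Frequency of DFT bin k:
f_k = k * fs / N
    = 230 * 44100 / 1024
    = 10143000 / 1024
    = 9905.273 Hz

9905.273 Hz


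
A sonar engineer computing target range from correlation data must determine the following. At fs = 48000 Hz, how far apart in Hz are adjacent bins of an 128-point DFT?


DFT frequency resolution:
df = fs / N
   = 48000 / 128
   = 375.0 Hz

375.0 Hz


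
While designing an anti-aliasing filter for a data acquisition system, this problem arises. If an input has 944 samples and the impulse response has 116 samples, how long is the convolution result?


Linear convolution output length:
L = N + M - 1
  = 944 + 116 - 1
  = 1059 samples

1059


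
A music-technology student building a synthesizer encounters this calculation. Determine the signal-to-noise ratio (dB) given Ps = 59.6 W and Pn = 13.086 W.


SNR in decibels:
SNR = 10 * log10(Ps / Pn)
    = 10 * log10(59.6 / 13.086)
    = 10 * log10(4.5545)
    = 10 * 0.6584
    = 6.58 dB

6.58 dB


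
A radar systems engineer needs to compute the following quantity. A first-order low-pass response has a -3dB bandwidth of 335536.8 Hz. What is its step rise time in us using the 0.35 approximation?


Rise time from bandwidth relationship:
tr = 0.35 / BW
   = 0.35 / 335536.8
   = 1.043104661e-06 s
   = 1.0431 us

1.0431 us
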